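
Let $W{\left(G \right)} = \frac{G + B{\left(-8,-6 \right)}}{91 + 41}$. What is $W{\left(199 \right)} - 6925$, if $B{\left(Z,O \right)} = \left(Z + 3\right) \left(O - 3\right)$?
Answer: $- \frac{228464}{33} \approx -6923.1$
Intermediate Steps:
$B{\left(Z,O \right)} = \left(-3 + O\right) \left(3 + Z\right)$ ($B{\left(Z,O \right)} = \left(3 + Z\right) \left(-3 + O\right) = \left(-3 + O\right) \left(3 + Z\right)$)
$W{\left(G \right)} = \frac{15}{44} + \frac{G}{132}$ ($W{\left(G \right)} = \frac{G - -45}{91 + 41} = \frac{G + \left(-9 + 24 - 18 + 48\right)}{132} = \left(G + 45\right) \frac{1}{132} = \left(45 + G\right) \frac{1}{132} = \frac{15}{44} + \frac{G}{132}$)
$W{\left(199 \right)} - 6925 = \left(\frac{15}{44} + \frac{1}{132} \cdot 199\right) - 6925 = \left(\frac{15}{44} + \frac{199}{132}\right) - 6925 = \frac{61}{33} - 6925 = - \frac{228464}{33}$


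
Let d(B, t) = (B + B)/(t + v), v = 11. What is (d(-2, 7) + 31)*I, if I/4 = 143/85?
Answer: 158444/765 ≈ 207.12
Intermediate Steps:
d(B, t) = 2*B/(11 + t) (d(B, t) = (B + B)/(t + 11) = (2*B)/(11 + t) = 2*B/(11 + t))
I = 572/85 (I = 4*(143/85) = 572/85 ≈ 6.7294)
(d(-2, 7) + 31)*I = (2*(-2)/(11 + 7) + 31)*(572/85) = (2*(-2)/18 + 31)*(572/85) = (2*(-2)*(1/18) + 31)*(572/85) = (-2/9 + 31)*(572/85) = (277/9)*(572/85) = 158444/765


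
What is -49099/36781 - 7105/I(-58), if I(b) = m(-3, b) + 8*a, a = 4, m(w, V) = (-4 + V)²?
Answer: -451636729/142563156 ≈ -3.1680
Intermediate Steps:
I(b) = 32 + (-4 + b)² (I(b) = (-4 + b)² + 8*4 = (-4 + b)² + 32 = 32 + (-4 + b)²)
-49099/36781 - 7105/I(-58) = -49099/36781 - 7105/(32 + (-4 - 58)²) = -49099*1/36781 - 7105/(32 + (-62)²) = -49099/36781 - 7105/(32 + 3844) = -49099/36781 - 7105/3876 = -451636729/142563156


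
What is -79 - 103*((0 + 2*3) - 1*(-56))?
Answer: -6465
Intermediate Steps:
-79 - 103*((0 + 2*3) - 1*(-56)) = -79 - 103*((0 + 6) + 56) = -79 - 103*(6 + 56) = -79 - 103*62 = -79 - 6386 = -6465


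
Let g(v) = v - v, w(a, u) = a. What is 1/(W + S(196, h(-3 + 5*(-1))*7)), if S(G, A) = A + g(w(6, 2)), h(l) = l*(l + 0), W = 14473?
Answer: 1/14921 ≈ 6.7020e-5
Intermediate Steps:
g(v) = 0
h(l) = l**2 (h(l) = l*l = l**2)
S(G, A) = A (S(G, A) = A + 0 = A)
1/(W + S(196, h(-3 + 5*(-1))*7)) = 1/(14473 + (-3 + 5*(-1))**2*7) = 1/(14473 + (-3 - 5)**2*7) = 1/(14473 + (-8)**2*7) = 1/(14473 + 64*7) = 1/(14473 + 448) = 1/14921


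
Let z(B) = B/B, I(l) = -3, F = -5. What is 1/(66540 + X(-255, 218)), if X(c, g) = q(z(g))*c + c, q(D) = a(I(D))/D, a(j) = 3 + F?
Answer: 1/66795 ≈ 1.4971e-5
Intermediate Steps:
a(j) = -2 (a(j) = 3 - 5 = -2)
z(B) = 1
q(D) = -2/D
X(c, g) = -c (X(c, g) = (-2/1)*c + c = (-2*1)*c + c = -2*c + c = -c)
1/(66540 + X(-255, 218)) = 1/(66540 - 1*(-255)) = 1/(66540 + 255) = 1/66795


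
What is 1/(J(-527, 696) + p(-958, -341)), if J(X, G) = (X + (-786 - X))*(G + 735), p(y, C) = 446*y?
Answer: -1/1552034 ≈ -6.4432e-7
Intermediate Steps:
J(X, G) = -577710 - 786*G (J(X, G) = -786*(735 + G) = -577710 - 786*G)
1/(J(-527, 696) + p(-958, -341)) = 1/((-577710 - 786*696) + 446*(-958)) = 1/((-577710 - 547056) - 427268) = 1/(-1124766 - 427268) = 1/(-1552034) = -1/1552034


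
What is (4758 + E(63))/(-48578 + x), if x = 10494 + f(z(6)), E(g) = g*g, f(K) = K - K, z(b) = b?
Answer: -8727/38084 ≈ -0.22915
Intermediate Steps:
f(K) = 0
E(g) = g**2
x = 10494 (x = 10494 + 0 = 10494)
(4758 + E(63))/(-48578 + x) = (4758 + 63**2)/(-48578 + 10494) = (4758 + 3969)/(-38084) = 8727*(-1/38084) = -8727/38084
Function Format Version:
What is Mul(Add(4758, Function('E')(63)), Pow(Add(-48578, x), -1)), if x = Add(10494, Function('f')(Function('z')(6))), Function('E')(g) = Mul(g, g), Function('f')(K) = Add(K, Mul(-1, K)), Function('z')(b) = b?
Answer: Rational(-8727, 38084) ≈ -0.22915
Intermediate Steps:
Function('f')(K) = 0
Function('E')(g) = Pow(g, 2)
x = 10494 (x = Add(10494, 0) = 10494)
Mul(Add(4758, Function('E')(63)), Pow(Add(-48578, x), -1)) = Mul(Add(4758, Pow(63, 2)), Pow(Add(-48578, 10494), -1)) = Mul(Add(4758, 3969), Pow(-38084, -1)) = Mul(8727, Rational(-1, 38084)) = Rational(-8727, 38084)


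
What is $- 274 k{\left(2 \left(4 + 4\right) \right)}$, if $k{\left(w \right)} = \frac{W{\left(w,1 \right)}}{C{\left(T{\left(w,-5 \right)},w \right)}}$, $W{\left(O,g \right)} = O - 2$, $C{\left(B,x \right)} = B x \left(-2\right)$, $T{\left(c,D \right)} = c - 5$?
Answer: $\frac{959}{88} \approx 10.898$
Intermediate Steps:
$T{\left(c,D \right)} = -5 + c$ ($T{\left(c,D \right)} = c - 5 = -5 + c$)
$C{\left(B,x \right)} = - 2 B x$
$W{\left(O,g \right)} = -2 + O$ ($W{\left(O,g \right)} = O - 2 = -2 + O$)
$k{\left(w \right)} = - \frac{-2 + w}{2 w \left(-5 + w\right)}$ ($k{\left(w \right)} = \frac{-2 + w}{\left(-2\right) \left(-5 + w\right) w} = \frac{-2 + w}{\left(-2\right) w \left(-5 + w\right)} = \left(-2 + w\right) \left(- \frac{1}{2 w \left(-5 + w\right)}\right) = - \frac{-2 + w}{2 w \left(-5 + w\right)}$)
$- 274 k{\left(2 \left(4 + 4\right) \right)} = - 274 \frac{2 - 2 \left(4 + 4\right)}{2 \cdot 2 \left(4 + 4\right) \left(-5 + 2 \left(4 + 4\right)\right)} = - 274 \frac{2 - 2 \cdot 8}{2 \cdot 2 \cdot 8 \left(-5 + 2 \cdot 8\right)} = - 274 \frac{2 - 16}{2 \cdot 16 \left(-5 + 16\right)} = - 274 \cdot \frac{1}{2} \cdot \frac{1}{16} \cdot \frac{1}{11} \left(2 - 16\right) = - 274 \cdot \frac{1}{2} \cdot \frac{1}{16} \cdot \frac{1}{11} \left(-14\right) = \left(-274\right) \left(- \frac{7}{176}\right) = \frac{959}{88}$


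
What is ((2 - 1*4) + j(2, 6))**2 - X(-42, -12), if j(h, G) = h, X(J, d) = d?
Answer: 12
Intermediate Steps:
((2 - 1*4) + j(2, 6))**2 - X(-42, -12) = ((2 - 1*4) + 2)**2 - 1*(-12) = ((2 - 4) + 2)**2 + 12 = (-2 + 2)**2 + 12 = 0**2 + 12 = 0 + 12 = 12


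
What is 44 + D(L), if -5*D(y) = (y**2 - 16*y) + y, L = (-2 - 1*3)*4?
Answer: -96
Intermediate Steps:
L = -20 (L = (-2 - 3)*4 = -5*4 = -20)
D(y) = 3*y - y**2/5 (D(y) = -((y**2 - 16*y) + y)/5 = -(y**2 - 15*y)/5 = 3*y - y**2/5)
44 + D(L) = 44 + (1/5)*(-20)*(15 - 1*(-20)) = 44 + (1/5)*(-20)*(15 + 20) = 44 + (1/5)*(-20)*35 = 44 - 140 = -96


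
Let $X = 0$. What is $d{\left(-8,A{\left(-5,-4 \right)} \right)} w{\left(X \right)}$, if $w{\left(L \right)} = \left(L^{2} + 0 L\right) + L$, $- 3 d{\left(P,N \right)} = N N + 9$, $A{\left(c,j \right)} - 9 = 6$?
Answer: $0$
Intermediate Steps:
$A{\left(c,j \right)} = 15$ ($A{\left(c,j \right)} = 9 + 6 = 15$)
$d{\left(P,N \right)} = -3 - \frac{N^{2}}{3}$ ($d{\left(P,N \right)} = - \frac{N N + 9}{3} = - \frac{N^{2} + 9}{3} = - \frac{9 + N^{2}}{3} = -3 - \frac{N^{2}}{3}$)
$w{\left(L \right)} = L + L^{2}$ ($w{\left(L \right)} = \left(L^{2} + 0\right) + L = L^{2} + L = L + L^{2}$)
$d{\left(-8,A{\left(-5,-4 \right)} \right)} w{\left(X \right)} = \left(-3 - \frac{15^{2}}{3}\right) 0 \left(1 + 0\right) = \left(-3 - 75\right) 0 \cdot 1 = \left(-3 - 75\right) 0 = \left(-78\right) 0 = 0$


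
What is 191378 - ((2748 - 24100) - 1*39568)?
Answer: 252298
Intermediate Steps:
191378 - ((2748 - 24100) - 1*39568) = 191378 - (-21352 - 39568) = 191378 - 1*(-60920) = 191378 + 60920 = 252298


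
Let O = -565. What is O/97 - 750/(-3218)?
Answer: -872710/156073 ≈ -5.5917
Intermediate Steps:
O/97 - 750/(-3218) = -565/97 - 750/(-3218) = -565*1/97 - 750*(-1/3218) = -565/97 + 375/1609 = -872710/156073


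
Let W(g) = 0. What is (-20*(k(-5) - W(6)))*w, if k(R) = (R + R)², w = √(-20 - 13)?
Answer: -2000*I*√33 ≈ -11489.0*I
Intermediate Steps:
w = I*√33 (w = √(-33) = I*√33 ≈ 5.7446*I)
k(R) = 4*R² (k(R) = (2*R)² = 4*R²)
(-20*(k(-5) - W(6)))*w = (-20*(4*(-5)² - 1*0))*(I*√33) = (-20*(4*25 + 0))*(I*√33) = (-20*(100 + 0))*(I*√33) = (-20*100)*(I*√33) = -2000*I*√33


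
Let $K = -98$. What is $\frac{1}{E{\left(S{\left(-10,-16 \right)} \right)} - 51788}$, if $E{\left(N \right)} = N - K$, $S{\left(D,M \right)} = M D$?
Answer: $- \frac{1}{51530} \approx -1.9406 \cdot 10^{-5}$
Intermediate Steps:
$S{\left(D,M \right)} = D M$
$E{\left(N \right)} = 98 + N$ ($E{\left(N \right)} = N - -98 = N + 98 = 98 + N$)
$\frac{1}{E{\left(S{\left(-10,-16 \right)} \right)} - 51788} = \frac{1}{\left(98 - -160\right) - 51788} = \frac{1}{\left(98 + 160\right) - 51788} = \frac{1}{258 - 51788} = \frac{1}{-51530} = - \frac{1}{51530}$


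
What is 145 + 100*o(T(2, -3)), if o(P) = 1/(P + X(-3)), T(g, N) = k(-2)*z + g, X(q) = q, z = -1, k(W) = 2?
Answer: 335/3 ≈ 111.67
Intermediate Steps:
T(g, N) = -2 + g (T(g, N) = 2*(-1) + g = -2 + g)
o(P) = 1/(-3 + P) (o(P) = 1/(P - 3) = 1/(-3 + P))
145 + 100*o(T(2, -3)) = 145 + 100/(-3 + (-2 + 2)) = 145 + 100/(-3 + 0) = 145 + 100/(-3) = 145 + 100*(-⅓) = 145 - 100/3 = 335/3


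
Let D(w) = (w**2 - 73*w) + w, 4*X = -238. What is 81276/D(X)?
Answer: 325104/31297 ≈ 10.388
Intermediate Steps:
X = -119/2 (X = (1/4)*(-238) = -119/2 ≈ -59.500)
D(w) = w**2 - 72*w
81276/D(X) = 81276/((-119*(-72 - 119/2)/2)) = 81276/((-119/2*(-263/2))) = 81276/(31297/4) = 81276*(4/31297) = 325104/31297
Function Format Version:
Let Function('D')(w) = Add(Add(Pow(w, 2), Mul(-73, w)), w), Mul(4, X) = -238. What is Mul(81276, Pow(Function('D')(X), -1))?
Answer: Rational(325104, 31297) ≈ 10.388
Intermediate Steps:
X = Rational(-119, 2) (X = Mul(Rational(1, 4), -238) = Rational(-119, 2) ≈ -59.500)
Function('D')(w) = Add(Pow(w, 2), Mul(-72, w))
Mul(81276, Pow(Function('D')(X), -1)) = Mul(81276, Pow(Mul(Rational(-119, 2), Add(-72, Rational(-119, 2))), -1)) = Mul(81276, Pow(Mul(Rational(-119, 2), Rational(-263, 2)), -1)) = Mul(81276, Pow(Rational(31297, 4), -1)) = Mul(81276, Rational(4, 31297)) = Rational(325104, 31297)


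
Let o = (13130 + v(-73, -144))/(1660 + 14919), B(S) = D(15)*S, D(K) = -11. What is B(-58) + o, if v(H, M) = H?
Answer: 10590459/16579 ≈ 638.79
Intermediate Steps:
B(S) = -11*S
o = 13057/16579 (o = (13130 - 73)/(1660 + 14919) = 13057/16579 ≈ 0.78756)
B(-58) + o = -11*(-58) + 13057/16579 = 638 + 13057/16579 = 10590459/16579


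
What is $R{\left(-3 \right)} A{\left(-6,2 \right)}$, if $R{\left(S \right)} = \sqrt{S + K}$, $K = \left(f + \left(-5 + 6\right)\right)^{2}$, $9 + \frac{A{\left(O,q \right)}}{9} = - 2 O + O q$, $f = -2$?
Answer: $- 81 i \sqrt{2} \approx - 114.55 i$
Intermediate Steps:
$A{\left(O,q \right)} = -81 - 18 O + 9 O q$ ($A{\left(O,q \right)} = -81 + 9 \left(- 2 O + O q\right) = -81 + \left(- 18 O + 9 O q\right) = -81 - 18 O + 9 O q$)
$K = 1$ ($K = \left(-2 + \left(-5 + 6\right)\right)^{2} = \left(-2 + 1\right)^{2} = \left(-1\right)^{2} = 1$)
$R{\left(S \right)} = \sqrt{1 + S}$ ($R{\left(S \right)} = \sqrt{S + 1} = \sqrt{1 + S}$)
$R{\left(-3 \right)} A{\left(-6,2 \right)} = \sqrt{1 - 3} \left(-81 - -108 + 9 \left(-6\right) 2\right) = \sqrt{-2} \left(-81 + 108 - 108\right) = i \sqrt{2} \left(-81\right) = - 81 i \sqrt{2}$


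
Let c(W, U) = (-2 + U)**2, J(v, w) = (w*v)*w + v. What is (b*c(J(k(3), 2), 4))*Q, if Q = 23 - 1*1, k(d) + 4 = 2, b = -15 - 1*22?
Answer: -3256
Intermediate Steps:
b = -37 (b = -15 - 22 = -37)
k(d) = -2 (k(d) = -4 + 2 = -2)
J(v, w) = v + v*w**2 (J(v, w) = (v*w)*w + v = v*w**2 + v = v + v*w**2)
Q = 22 (Q = 23 - 1 = 22)
(b*c(J(k(3), 2), 4))*Q = -37*(-2 + 4)**2*22 = -37*2**2*22 = -37*4*22 = -148*22 = -3256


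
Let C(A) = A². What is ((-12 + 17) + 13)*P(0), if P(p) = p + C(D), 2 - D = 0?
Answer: 72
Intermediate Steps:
D = 2 (D = 2 - 1*0 = 2 + 0 = 2)
P(p) = 4 + p (P(p) = p + 2² = p + 4 = 4 + p)
((-12 + 17) + 13)*P(0) = ((-12 + 17) + 13)*(4 + 0) = (5 + 13)*4 = 18*4 = 72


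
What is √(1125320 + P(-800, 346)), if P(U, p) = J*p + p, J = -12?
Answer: √1121514 ≈ 1059.0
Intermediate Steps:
P(U, p) = -11*p (P(U, p) = -12*p + p = -11*p)
√(1125320 + P(-800, 346)) = √(1125320 - 11*346) = √(1125320 - 3806) = √1121514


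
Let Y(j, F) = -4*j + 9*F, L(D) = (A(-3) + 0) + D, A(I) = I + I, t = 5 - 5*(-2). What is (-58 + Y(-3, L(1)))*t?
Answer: -1365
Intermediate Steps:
t = 15 (t = 5 + 10 = 15)
A(I) = 2*I
L(D) = -6 + D (L(D) = (2*(-3) + 0) + D = (-6 + 0) + D = -6 + D)
(-58 + Y(-3, L(1)))*t = (-58 + (-4*(-3) + 9*(-6 + 1)))*15 = (-58 + (12 + 9*(-5)))*15 = (-58 + (12 - 45))*15 = (-58 - 33)*15 = -91*15 = -1365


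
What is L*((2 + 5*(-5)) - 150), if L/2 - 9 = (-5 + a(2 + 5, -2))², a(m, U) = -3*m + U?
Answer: -274378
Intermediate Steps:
a(m, U) = U - 3*m
L = 1586 (L = 18 + 2*(-5 + (-2 - 3*(2 + 5)))² = 18 + 2*(-5 + (-2 - 3*7))² = 18 + 2*(-5 + (-2 - 21))² = 18 + 2*(-5 - 23)² = 18 + 2*(-28)² = 18 + 2*784 = 18 + 1568 = 1586)
L*((2 + 5*(-5)) - 150) = 1586*((2 + 5*(-5)) - 150) = 1586*((2 - 25) - 150) = 1586*(-23 - 150) = 1586*(-173) = -274378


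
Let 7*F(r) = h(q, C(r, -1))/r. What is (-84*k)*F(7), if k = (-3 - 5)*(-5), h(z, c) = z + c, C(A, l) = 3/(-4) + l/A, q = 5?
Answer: -13800/49 ≈ -281.63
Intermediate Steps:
C(A, l) = -¾ + l/A (C(A, l) = 3*(-¼) + l/A = -¾ + l/A)
h(z, c) = c + z
k = 40 (k = -8*(-5) = 40)
F(r) = (17/4 - 1/r)/(7*r) (F(r) = (((-¾ - 1/r) + 5)/r)/7 = ((17/4 - 1/r)/r)/7 = (17/4 - 1/r)/(7*r))
(-84*k)*F(7) = (-84*40)*((1/28)*(-4 + 17*7)/7²) = -120*(-4 + 119)/49 = -120*115/49 = -3360*115/1372 = -13800/49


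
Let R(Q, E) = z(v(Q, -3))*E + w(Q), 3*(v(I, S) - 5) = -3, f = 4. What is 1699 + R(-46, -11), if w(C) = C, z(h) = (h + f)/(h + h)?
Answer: 1642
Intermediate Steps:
v(I, S) = 4 (v(I, S) = 5 + (1/3)*(-3) = 5 - 1 = 4)
z(h) = (4 + h)/(2*h) (z(h) = (h + 4)/(h + h) = (4 + h)/((2*h)) = (4 + h)*(1/(2*h)) = (4 + h)/(2*h))
R(Q, E) = E + Q (R(Q, E) = ((1/2)*(4 + 4)/4)*E + Q = ((1/2)*(1/4)*8)*E + Q = 1*E + Q = E + Q)
1699 + R(-46, -11) = 1699 + (-11 - 46) = 1699 - 57 = 1642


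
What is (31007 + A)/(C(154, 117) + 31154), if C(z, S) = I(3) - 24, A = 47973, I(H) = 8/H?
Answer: 118470/46699 ≈ 2.5369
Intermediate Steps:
C(z, S) = -64/3 (C(z, S) = 8/3 - 24 = -64/3)
(31007 + A)/(C(154, 117) + 31154) = (31007 + 47973)/(-64/3 + 31154) = 78980/(93398/3) = 78980*(3/93398) = 118470/46699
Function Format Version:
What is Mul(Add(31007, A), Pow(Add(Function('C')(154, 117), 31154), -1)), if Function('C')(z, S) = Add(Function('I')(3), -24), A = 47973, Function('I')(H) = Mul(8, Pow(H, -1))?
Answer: Rational(118470, 46699) ≈ 2.5369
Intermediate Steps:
Function('C')(z, S) = Rational(-64, 3) (Function('C')(z, S) = Add(Mul(8, Pow(3, -1)), -24) = Add(Mul(8, Rational(1, 3)), -24) = Add(Rational(8, 3), -24) = Rational(-64, 3))
Mul(Add(31007, A), Pow(Add(Function('C')(154, 117), 31154), -1)) = Mul(Add(31007, 47973), Pow(Add(Rational(-64, 3), 31154), -1)) = Mul(78980, Pow(Rational(93398, 3), -1)) = Mul(78980, Rational(3, 93398)) = Rational(118470, 46699)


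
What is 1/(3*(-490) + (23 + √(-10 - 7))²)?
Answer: -I/(46*√17 + 958*I) ≈ -0.0010045 - 0.00019886*I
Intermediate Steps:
1/(3*(-490) + (23 + √(-10 - 7))²) = 1/(-1470 + (23 + √(-17))²) = 1/(-1470 + (23 + I*√17)²)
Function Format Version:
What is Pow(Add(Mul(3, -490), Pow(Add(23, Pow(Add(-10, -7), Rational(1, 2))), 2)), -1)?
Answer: Mul(-1, I, Pow(Add(Mul(46, Pow(17, Rational(1, 2))), Mul(958, I)), -1)) ≈ Add(-0.0010045, Mul(-0.00019886, I))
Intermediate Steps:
Pow(Add(Mul(3, -490), Pow(Add(23, Pow(Add(-10, -7), Rational(1, 2))), 2)), -1) = Pow(Add(-1470, Pow(Add(23, Pow(-17, Rational(1, 2))), 2)), -1) = Pow(Add(-1470, Pow(Add(23, Mul(I, Pow(17, Rational(1, 2)))), 2)), -1)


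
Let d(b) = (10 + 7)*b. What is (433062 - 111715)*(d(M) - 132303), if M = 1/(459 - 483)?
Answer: -1020369594283/24 ≈ -4.2515e+10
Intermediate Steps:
M = -1/24 (M = 1/(-24) = -1/24 ≈ -0.041667)
d(b) = 17*b
(433062 - 111715)*(d(M) - 132303) = (433062 - 111715)*(17*(-1/24) - 132303) = 321347*(-17/24 - 132303) = 321347*(-3175289/24) = -1020369594283/24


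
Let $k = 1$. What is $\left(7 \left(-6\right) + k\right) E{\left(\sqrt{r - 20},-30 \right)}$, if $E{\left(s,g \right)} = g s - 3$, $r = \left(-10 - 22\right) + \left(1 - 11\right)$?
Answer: $123 + 1230 i \sqrt{62} \approx 123.0 + 9685.0 i$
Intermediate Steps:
$r = -42$ ($r = -32 - 10 = -42$)
$E{\left(s,g \right)} = -3 + g s$
$\left(7 \left(-6\right) + k\right) E{\left(\sqrt{r - 20},-30 \right)} = \left(7 \left(-6\right) + 1\right) \left(-3 - 30 \sqrt{-42 - 20}\right) = \left(-42 + 1\right) \left(-3 - 30 \sqrt{-62}\right) = - 41 \left(-3 - 30 i \sqrt{62}\right) = 123 + 1230 i \sqrt{62}$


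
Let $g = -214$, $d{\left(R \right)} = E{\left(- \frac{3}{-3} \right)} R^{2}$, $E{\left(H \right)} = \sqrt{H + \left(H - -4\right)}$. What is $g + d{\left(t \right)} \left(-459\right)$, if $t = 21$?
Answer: $-214 - 202419 \sqrt{6} \approx -4.9604 \cdot 10^{5}$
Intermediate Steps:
$E{\left(H \right)} = \sqrt{4 + 2 H}$ ($E{\left(H \right)} = \sqrt{H + \left(H + 4\right)} = \sqrt{H + \left(4 + H\right)} = \sqrt{4 + 2 H}$)
$d{\left(R \right)} = \sqrt{6} R^{2}$ ($d{\left(R \right)} = \sqrt{4 + 2 \left(- \frac{3}{-3}\right)} R^{2} = \sqrt{4 + 2 \left(\left(-3\right) \left(- \frac{1}{3}\right)\right)} R^{2} = \sqrt{4 + 2 \cdot 1} R^{2} = \sqrt{4 + 2} R^{2} = \sqrt{6} R^{2}$)
$g + d{\left(t \right)} \left(-459\right) = -214 + \sqrt{6} \cdot 21^{2} \left(-459\right) = -214 + \sqrt{6} \cdot 441 \left(-459\right) = -214 + 441 \sqrt{6} \left(-459\right) = -214 - 202419 \sqrt{6}$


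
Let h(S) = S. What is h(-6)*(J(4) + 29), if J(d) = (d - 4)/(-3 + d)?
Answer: -174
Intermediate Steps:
J(d) = (-4 + d)/(-3 + d)
h(-6)*(J(4) + 29) = -6*((-4 + 4)/(-3 + 4) + 29) = -6*(0/1 + 29) = -6*(1*0 + 29) = -6*(0 + 29) = -6*29 = -174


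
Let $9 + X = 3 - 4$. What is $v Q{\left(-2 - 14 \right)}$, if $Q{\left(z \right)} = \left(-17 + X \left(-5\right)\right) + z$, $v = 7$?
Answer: $119$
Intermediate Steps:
$X = -10$ ($X = -9 + \left(3 - 4\right) = -9 - 1 = -10$)
$Q{\left(z \right)} = 33 + z$ ($Q{\left(z \right)} = \left(-17 - -50\right) + z = \left(-17 + 50\right) + z = 33 + z$)
$v Q{\left(-2 - 14 \right)} = 7 \left(33 - 16\right) = 7 \cdot 17 = 119$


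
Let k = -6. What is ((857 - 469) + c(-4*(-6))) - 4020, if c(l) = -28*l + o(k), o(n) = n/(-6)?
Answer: -4303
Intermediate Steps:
o(n) = -n/6 (o(n) = n*(-⅙) = -n/6)
c(l) = 1 - 28*l (c(l) = -28*l - ⅙*(-6) = -28*l + 1 = 1 - 28*l)
((857 - 469) + c(-4*(-6))) - 4020 = ((857 - 469) + (1 - (-112)*(-6))) - 4020 = (388 + (1 - 28*24)) - 4020 = (388 + (1 - 672)) - 4020 = (388 - 671) - 4020 = -283 - 4020 = -4303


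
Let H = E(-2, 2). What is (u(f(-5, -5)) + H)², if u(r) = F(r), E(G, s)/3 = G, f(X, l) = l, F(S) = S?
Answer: 121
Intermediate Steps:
E(G, s) = 3*G
u(r) = r
H = -6 (H = 3*(-2) = -6)
(u(f(-5, -5)) + H)² = (-5 - 6)² = (-11)² = 121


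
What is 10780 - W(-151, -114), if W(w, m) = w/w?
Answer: 10779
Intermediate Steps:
W(w, m) = 1
10780 - W(-151, -114) = 10780 - 1*1 = 10780 - 1 = 10779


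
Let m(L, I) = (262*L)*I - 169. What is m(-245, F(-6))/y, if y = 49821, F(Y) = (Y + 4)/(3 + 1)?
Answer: 10642/16607 ≈ 0.64081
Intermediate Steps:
F(Y) = 1 + Y/4 (F(Y) = (4 + Y)/4 = (4 + Y)*(¼) = 1 + Y/4)
m(L, I) = -169 + 262*I*L (m(L, I) = 262*I*L - 169 = -169 + 262*I*L)
m(-245, F(-6))/y = (-169 + 262*(1 + (¼)*(-6))*(-245))/49821 = (-169 + 262*(1 - 3/2)*(-245))*(1/49821) = (-169 + 262*(-½)*(-245))*(1/49821) = (-169 + 32095)*(1/49821) = 31926*(1/49821) = 10642/16607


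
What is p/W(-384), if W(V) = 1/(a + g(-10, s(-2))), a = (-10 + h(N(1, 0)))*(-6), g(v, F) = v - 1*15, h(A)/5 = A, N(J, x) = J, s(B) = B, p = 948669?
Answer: 4743345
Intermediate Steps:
h(A) = 5*A
g(v, F) = -15 + v (g(v, F) = v - 15 = -15 + v)
a = 30 (a = (-10 + 5*1)*(-6) = (-10 + 5)*(-6) = -5*(-6) = 30)
W(V) = ⅕ (W(V) = 1/(30 + (-15 - 10)) = 1/(30 - 25) = 1/5 = ⅕)
p/W(-384) = 948669/(⅕) = 948669*5 = 4743345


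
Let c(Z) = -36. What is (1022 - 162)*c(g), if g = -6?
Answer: -30960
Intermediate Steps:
(1022 - 162)*c(g) = (1022 - 162)*(-36) = 860*(-36) = -30960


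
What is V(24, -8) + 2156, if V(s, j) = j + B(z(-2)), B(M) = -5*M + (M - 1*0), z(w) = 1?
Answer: 2144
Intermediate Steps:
B(M) = -4*M (B(M) = -5*M + (M + 0) = -5*M + M = -4*M)
V(s, j) = -4 + j (V(s, j) = j - 4*1 = j - 4 = -4 + j)
V(24, -8) + 2156 = (-4 - 8) + 2156 = -12 + 2156 = 2144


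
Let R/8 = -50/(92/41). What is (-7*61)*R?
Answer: 1750700/23 ≈ 76117.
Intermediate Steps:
R = -4100/23 (R = 8*(-50/(92/41)) = 8*(-50/(92*(1/41))) = 8*(-50/92/41) = 8*(-50*41/92) = 8*(-1025/46) = -4100/23 ≈ -178.26)
(-7*61)*R = -7*61*(-4100/23) = -427*(-4100/23) = 1750700/23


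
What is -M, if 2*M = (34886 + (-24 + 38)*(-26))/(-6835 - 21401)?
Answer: 17261/28236 ≈ 0.61131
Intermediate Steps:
M = -17261/28236 (M = ((34886 + (-24 + 38)*(-26))/(-6835 - 21401))/2 = ((34886 + 14*(-26))/(-28236))/2 = ((34886 - 364)*(-1/28236))/2 = (34522*(-1/28236))/2 = (1/2)*(-17261/14118) = -17261/28236 ≈ -0.61131)
-M = -1*(-17261/28236) = 17261/28236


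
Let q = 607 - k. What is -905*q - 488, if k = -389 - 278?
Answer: -1153458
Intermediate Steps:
k = -667
q = 1274 (q = 607 - 1*(-667) = 607 + 667 = 1274)
-905*q - 488 = -905*1274 - 488 = -1152970 - 488 = -1153458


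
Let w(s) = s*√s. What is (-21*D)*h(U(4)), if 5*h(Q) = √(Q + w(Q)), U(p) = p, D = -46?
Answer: 1932*√3/5 ≈ 669.26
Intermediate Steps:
w(s) = s^(3/2)
h(Q) = √(Q + Q^(3/2))/5
(-21*D)*h(U(4)) = (-21*(-46))*(√(4 + 4^(3/2))/5) = 966*(√(4 + 8)/5) = 966*(√12/5) = 966*((2*√3)/5) = 966*(2*√3/5) = 1932*√3/5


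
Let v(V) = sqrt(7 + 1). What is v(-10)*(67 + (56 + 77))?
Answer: 400*sqrt(2) ≈ 565.69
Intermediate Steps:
v(V) = 2*sqrt(2) (v(V) = sqrt(8) = 2*sqrt(2))
v(-10)*(67 + (56 + 77)) = (2*sqrt(2))*(67 + (56 + 77)) = (2*sqrt(2))*(67 + 133) = (2*sqrt(2))*200 = 400*sqrt(2)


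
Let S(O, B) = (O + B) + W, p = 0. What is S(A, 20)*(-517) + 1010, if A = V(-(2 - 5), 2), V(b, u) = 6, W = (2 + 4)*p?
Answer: -12432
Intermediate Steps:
W = 0 (W = (2 + 4)*0 = 6*0 = 0)
A = 6
S(O, B) = B + O (S(O, B) = (O + B) + 0 = (B + O) + 0 = B + O)
S(A, 20)*(-517) + 1010 = (20 + 6)*(-517) + 1010 = 26*(-517) + 1010 = -13442 + 1010 = -12432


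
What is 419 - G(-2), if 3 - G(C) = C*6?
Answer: 404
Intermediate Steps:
G(C) = 3 - 6*C (G(C) = 3 - C*6 = 3 - 6*C)
419 - G(-2) = 419 - (3 - 6*(-2)) = 419 - (3 + 12) = 419 - 1*15 = 419 - 15 = 404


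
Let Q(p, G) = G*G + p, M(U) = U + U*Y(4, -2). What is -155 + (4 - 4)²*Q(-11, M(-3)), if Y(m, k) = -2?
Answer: -155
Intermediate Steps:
M(U) = -U (M(U) = U + U*(-2) = U - 2*U = -U)
Q(p, G) = p + G² (Q(p, G) = G² + p = p + G²)
-155 + (4 - 4)²*Q(-11, M(-3)) = -155 + (4 - 4)²*(-11 + (-1*(-3))²) = -155 + 0²*(-11 + 3²) = -155 + 0*(-11 + 9) = -155 + 0*(-2) = -155 + 0 = -155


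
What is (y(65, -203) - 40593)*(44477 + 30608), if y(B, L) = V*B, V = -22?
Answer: -3155296955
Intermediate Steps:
y(B, L) = -22*B
(y(65, -203) - 40593)*(44477 + 30608) = (-22*65 - 40593)*(44477 + 30608) = (-1430 - 40593)*75085 = -42023*75085 = -3155296955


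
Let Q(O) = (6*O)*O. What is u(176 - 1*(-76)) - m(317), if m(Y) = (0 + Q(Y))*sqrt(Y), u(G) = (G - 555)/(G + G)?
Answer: -101/168 - 602934*sqrt(317) ≈ -1.0735e+7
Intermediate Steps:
Q(O) = 6*O**2
u(G) = (-555 + G)/(2*G) (u(G) = (-555 + G)/((2*G)) = (-555 + G)*(1/(2*G)) = (-555 + G)/(2*G))
m(Y) = 6*Y**(5/2) (m(Y) = (0 + 6*Y**2)*sqrt(Y) = (6*Y**2)*sqrt(Y) = 6*Y**(5/2))
u(176 - 1*(-76)) - m(317) = (-555 + (176 - 1*(-76)))/(2*(176 - 1*(-76))) - 6*317**(5/2) = (-555 + (176 + 76))/(2*(176 + 76)) - 6*100489*sqrt(317) = (1/2)*(-555 + 252)/252 - 602934*sqrt(317) = (1/2)*(1/252)*(-303) - 602934*sqrt(317) = -101/168 - 602934*sqrt(317)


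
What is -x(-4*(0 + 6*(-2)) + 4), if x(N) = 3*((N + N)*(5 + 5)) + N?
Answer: -3172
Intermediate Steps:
x(N) = 61*N (x(N) = 3*((2*N)*10) + N = 3*(20*N) + N = 60*N + N = 61*N)
-x(-4*(0 + 6*(-2)) + 4) = -61*(-4*(0 + 6*(-2)) + 4) = -61*(-4*(0 - 12) + 4) = -61*(-4*(-12) + 4) = -61*(48 + 4) = -61*52 = -1*3172 = -3172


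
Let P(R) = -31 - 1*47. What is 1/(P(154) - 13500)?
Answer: -1/13578 ≈ -7.3649e-5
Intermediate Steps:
P(R) = -78 (P(R) = -31 - 47 = -78)
1/(P(154) - 13500) = 1/(-78 - 13500) = 1/(-13578) = -1/13578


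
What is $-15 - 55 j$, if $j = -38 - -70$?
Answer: $-1775$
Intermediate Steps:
$j = 32$ ($j = -38 + 70 = 32$)
$-15 - 55 j = -15 - 1760 = -1775$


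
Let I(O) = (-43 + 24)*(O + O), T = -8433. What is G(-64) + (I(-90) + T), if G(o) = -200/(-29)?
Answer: -145177/29 ≈ -5006.1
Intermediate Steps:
G(o) = 200/29 (G(o) = -200*(-1/29) = 200/29)
I(O) = -38*O
G(-64) + (I(-90) + T) = 200/29 + (-38*(-90) - 8433) = 200/29 + (3420 - 8433) = 200/29 - 5013 = -145177/29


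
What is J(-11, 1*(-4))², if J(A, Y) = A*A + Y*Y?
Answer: 18769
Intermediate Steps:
J(A, Y) = A² + Y²
J(-11, 1*(-4))² = ((-11)² + (1*(-4))²)² = (121 + (-4)²)² = (121 + 16)² = 137² = 18769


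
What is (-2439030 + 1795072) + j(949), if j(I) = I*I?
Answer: 256643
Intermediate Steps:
j(I) = I**2
(-2439030 + 1795072) + j(949) = (-2439030 + 1795072) + 949**2 = -643958 + 900601 = 256643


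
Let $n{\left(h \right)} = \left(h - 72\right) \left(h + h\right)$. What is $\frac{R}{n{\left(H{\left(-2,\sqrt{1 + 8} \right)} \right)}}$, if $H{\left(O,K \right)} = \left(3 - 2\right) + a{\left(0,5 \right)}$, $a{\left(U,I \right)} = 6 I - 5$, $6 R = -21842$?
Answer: $\frac{10921}{7176} \approx 1.5219$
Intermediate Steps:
$R = - \frac{10921}{3}$ ($R = \frac{1}{6} \left(-21842\right) = - \frac{10921}{3} \approx -3640.3$)
$a{\left(U,I \right)} = -5 + 6 I$
$H{\left(O,K \right)} = 26$ ($H{\left(O,K \right)} = \left(3 - 2\right) + \left(-5 + 6 \cdot 5\right) = 1 + \left(-5 + 30\right) = 1 + 25 = 26$)
$n{\left(h \right)} = 2 h \left(-72 + h\right)$ ($n{\left(h \right)} = \left(-72 + h\right) 2 h = 2 h \left(-72 + h\right)$)
$\frac{R}{n{\left(H{\left(-2,\sqrt{1 + 8} \right)} \right)}} = - \frac{10921}{3 \cdot 2 \cdot 26 \left(-72 + 26\right)} = - \frac{10921}{3 \cdot 2 \cdot 26 \left(-46\right)} = - \frac{10921}{3 \left(-2392\right)} = \left(- \frac{10921}{3}\right) \left(- \frac{1}{2392}\right) = \frac{10921}{7176}$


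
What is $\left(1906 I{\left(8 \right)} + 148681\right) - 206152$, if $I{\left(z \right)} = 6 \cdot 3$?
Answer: $-23163$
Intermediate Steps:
$I{\left(z \right)} = 18$
$\left(1906 I{\left(8 \right)} + 148681\right) - 206152 = \left(1906 \cdot 18 + 148681\right) - 206152 = \left(34308 + 148681\right) - 206152 = 182989 - 206152 = -23163$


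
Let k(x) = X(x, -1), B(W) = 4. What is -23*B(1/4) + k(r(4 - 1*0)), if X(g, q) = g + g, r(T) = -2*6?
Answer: -116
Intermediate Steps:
r(T) = -12
X(g, q) = 2*g
k(x) = 2*x
-23*B(1/4) + k(r(4 - 1*0)) = -23*4 + 2*(-12) = -92 - 24 = -116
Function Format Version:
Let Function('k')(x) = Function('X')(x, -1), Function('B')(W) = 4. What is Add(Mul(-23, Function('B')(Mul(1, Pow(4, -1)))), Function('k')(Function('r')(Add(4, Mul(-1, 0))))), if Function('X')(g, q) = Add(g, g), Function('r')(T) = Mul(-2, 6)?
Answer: -116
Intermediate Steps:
Function('r')(T) = -12
Function('X')(g, q) = Mul(2, g)
Function('k')(x) = Mul(2, x)
Add(Mul(-23, Function('B')(Mul(1, Pow(4, -1)))), Function('k')(Function('r')(Add(4, Mul(-1, 0))))) = Add(Mul(-23, 4), Mul(2, -12)) = Add(-92, -24) = -116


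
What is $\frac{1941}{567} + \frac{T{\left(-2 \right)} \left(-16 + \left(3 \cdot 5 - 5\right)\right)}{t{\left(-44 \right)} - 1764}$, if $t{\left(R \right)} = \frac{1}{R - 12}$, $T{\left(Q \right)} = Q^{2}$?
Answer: $\frac{64167911}{18670365} \approx 3.4369$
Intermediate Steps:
$t{\left(R \right)} = \frac{1}{-12 + R}$
$\frac{1941}{567} + \frac{T{\left(-2 \right)} \left(-16 + \left(3 \cdot 5 - 5\right)\right)}{t{\left(-44 \right)} - 1764} = \frac{1941}{567} + \frac{\left(-2\right)^{2} \left(-16 + \left(3 \cdot 5 - 5\right)\right)}{\frac{1}{-12 - 44} - 1764} = 1941 \cdot \frac{1}{567} + \frac{4 \left(-16 + \left(15 - 5\right)\right)}{\frac{1}{-56} - 1764} = \frac{647}{189} + \frac{4 \left(-16 + 10\right)}{- \frac{1}{56} - 1764} = \frac{647}{189} + \frac{4 \left(-6\right)}{- \frac{98785}{56}} = \frac{647}{189} - - \frac{1344}{98785} = \frac{647}{189} + \frac{1344}{98785} = \frac{64167911}{18670365}$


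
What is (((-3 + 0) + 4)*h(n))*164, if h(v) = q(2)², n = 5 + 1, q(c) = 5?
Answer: 4100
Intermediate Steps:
n = 6
h(v) = 25 (h(v) = 5² = 25)
(((-3 + 0) + 4)*h(n))*164 = (((-3 + 0) + 4)*25)*164 = ((-3 + 4)*25)*164 = (1*25)*164 = 25*164 = 4100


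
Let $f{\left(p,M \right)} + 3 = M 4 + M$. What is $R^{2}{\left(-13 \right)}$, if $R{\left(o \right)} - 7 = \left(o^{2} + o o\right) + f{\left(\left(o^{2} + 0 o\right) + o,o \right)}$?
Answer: $76729$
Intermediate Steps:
$f{\left(p,M \right)} = -3 + 5 M$ ($f{\left(p,M \right)} = -3 + \left(M 4 + M\right) = -3 + \left(4 M + M\right) = -3 + 5 M$)
$R{\left(o \right)} = 4 + 2 o^{2} + 5 o$ ($R{\left(o \right)} = 7 + \left(\left(o^{2} + o o\right) + \left(-3 + 5 o\right)\right) = 7 + \left(\left(o^{2} + o^{2}\right) + \left(-3 + 5 o\right)\right) = 7 + \left(2 o^{2} + \left(-3 + 5 o\right)\right) = 7 + \left(-3 + 2 o^{2} + 5 o\right) = 4 + 2 o^{2} + 5 o$)
$R^{2}{\left(-13 \right)} = \left(4 + 2 \left(-13\right)^{2} + 5 \left(-13\right)\right)^{2} = \left(4 + 2 \cdot 169 - 65\right)^{2} = \left(4 + 338 - 65\right)^{2} = 277^{2} = 76729$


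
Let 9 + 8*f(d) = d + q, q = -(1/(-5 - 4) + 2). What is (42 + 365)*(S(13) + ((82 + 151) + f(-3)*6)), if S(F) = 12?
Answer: 1145705/12 ≈ 95475.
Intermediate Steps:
q = -17/9 (q = -(1/(-9) + 2) = -(-⅑ + 2) = -1*17/9 = -17/9 ≈ -1.8889)
f(d) = -49/36 + d/8 (f(d) = -9/8 + (d - 17/9)/8 = -9/8 + (-17/9 + d)/8 = -9/8 + (-17/72 + d/8) = -49/36 + d/8)
(42 + 365)*(S(13) + ((82 + 151) + f(-3)*6)) = (42 + 365)*(12 + ((82 + 151) + (-49/36 + (⅛)*(-3))*6)) = 407*(12 + (233 + (-49/36 - 3/8)*6)) = 407*(12 + (233 - 125/72*6)) = 407*(12 + (233 - 125/12)) = 407*(12 + 2671/12) = 407*(2815/12) = 1145705/12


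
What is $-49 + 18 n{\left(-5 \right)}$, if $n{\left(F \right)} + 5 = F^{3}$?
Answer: $-2389$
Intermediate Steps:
$n{\left(F \right)} = -5 + F^{3}$
$-49 + 18 n{\left(-5 \right)} = -49 + 18 \left(-5 + \left(-5\right)^{3}\right) = -49 + 18 \left(-5 - 125\right) = -49 + 18 \left(-130\right) = -49 - 2340 = -2389$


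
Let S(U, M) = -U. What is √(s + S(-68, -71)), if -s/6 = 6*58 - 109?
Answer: I*√1366 ≈ 36.959*I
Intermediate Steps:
s = -1434 (s = -6*(6*58 - 109) = -6*(348 - 109) = -6*239 = -1434)
√(s + S(-68, -71)) = √(-1434 - 1*(-68)) = √(-1434 + 68) = √(-1366) = I*√1366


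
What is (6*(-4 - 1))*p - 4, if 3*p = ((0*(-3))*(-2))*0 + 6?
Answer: -64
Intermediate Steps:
p = 2 (p = (((0*(-3))*(-2))*0 + 6)/3 = ((0*(-2))*0 + 6)/3 = (0*0 + 6)/3 = (0 + 6)/3 = (⅓)*6 = 2)
(6*(-4 - 1))*p - 4 = (6*(-4 - 1))*2 - 4 = (6*(-5))*2 - 4 = -30*2 - 4 = -60 - 4 = -64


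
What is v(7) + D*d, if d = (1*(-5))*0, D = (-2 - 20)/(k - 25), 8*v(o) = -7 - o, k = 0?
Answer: -7/4 ≈ -1.7500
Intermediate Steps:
v(o) = -7/8 - o/8 (v(o) = (-7 - o)/8 = -7/8 - o/8)
D = 22/25 (D = (-2 - 20)/(0 - 25) = -22/(-25) = -22*(-1/25) = 22/25 ≈ 0.88000)
d = 0 (d = -5*0 = 0)
v(7) + D*d = (-7/8 - ⅛*7) + (22/25)*0 = (-7/8 - 7/8) + 0 = -7/4 + 0 = -7/4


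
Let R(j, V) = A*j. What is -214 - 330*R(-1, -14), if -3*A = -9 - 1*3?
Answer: 1106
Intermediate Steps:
A = 4 (A = -(-9 - 1*3)/3 = -(-9 - 3)/3 = -⅓*(-12) = 4)
R(j, V) = 4*j
-214 - 330*R(-1, -14) = -214 - 1320*(-1) = -214 - 330*(-4) = -214 + 1320 = 1106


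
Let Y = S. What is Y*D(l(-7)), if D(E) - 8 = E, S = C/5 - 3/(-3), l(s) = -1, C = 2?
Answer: 49/5 ≈ 9.8000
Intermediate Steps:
S = 7/5 (S = 2/5 - 3/(-3) = 2*(⅕) - 3*(-⅓) = ⅖ + 1 = 7/5 ≈ 1.4000)
D(E) = 8 + E
Y = 7/5 ≈ 1.4000
Y*D(l(-7)) = 7*(8 - 1)/5 = (7/5)*7 = 49/5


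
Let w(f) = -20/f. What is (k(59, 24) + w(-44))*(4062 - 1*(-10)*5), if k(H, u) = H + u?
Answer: 3774816/11 ≈ 3.4317e+5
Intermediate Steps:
(k(59, 24) + w(-44))*(4062 - 1*(-10)*5) = ((59 + 24) - 20/(-44))*(4062 - 1*(-10)*5) = (83 - 20*(-1/44))*(4062 + 10*5) = (83 + 5/11)*(4062 + 50) = (918/11)*4112 = 3774816/11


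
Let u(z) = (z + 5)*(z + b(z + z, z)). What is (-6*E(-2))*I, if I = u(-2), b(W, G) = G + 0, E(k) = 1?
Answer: 72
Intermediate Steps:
b(W, G) = G
u(z) = 2*z*(5 + z) (u(z) = (z + 5)*(z + z) = (5 + z)*(2*z) = 2*z*(5 + z))
I = -12 (I = 2*(-2)*(5 - 2) = 2*(-2)*3 = -12)
(-6*E(-2))*I = -6*1*(-12) = -6*(-12) = 72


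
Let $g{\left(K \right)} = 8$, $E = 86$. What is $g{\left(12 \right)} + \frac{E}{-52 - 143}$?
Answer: $\frac{1474}{195} \approx 7.559$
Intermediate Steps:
$g{\left(12 \right)} + \frac{E}{-52 - 143} = 8 + \frac{1}{-52 - 143} \cdot 86 = 8 + \frac{1}{-195} \cdot 86 = 8 - \frac{86}{195} = \frac{1474}{195}$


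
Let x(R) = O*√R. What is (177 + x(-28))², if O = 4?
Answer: 30881 + 2832*I*√7 ≈ 30881.0 + 7492.8*I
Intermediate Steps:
x(R) = 4*√R
(177 + x(-28))² = (177 + 4*√(-28))² = (177 + 4*(2*I*√7))² = (177 + 8*I*√7)²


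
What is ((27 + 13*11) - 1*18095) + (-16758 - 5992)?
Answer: -40675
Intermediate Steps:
((27 + 13*11) - 1*18095) + (-16758 - 5992) = ((27 + 143) - 18095) - 22750 = (170 - 18095) - 22750 = -17925 - 22750 = -40675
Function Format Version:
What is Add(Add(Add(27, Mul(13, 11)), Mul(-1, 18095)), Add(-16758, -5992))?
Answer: -40675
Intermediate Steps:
Add(Add(Add(27, Mul(13, 11)), Mul(-1, 18095)), Add(-16758, -5992)) = Add(Add(Add(27, 143), -18095), -22750) = Add(Add(170, -18095), -22750) = Add(-17925, -22750) = -40675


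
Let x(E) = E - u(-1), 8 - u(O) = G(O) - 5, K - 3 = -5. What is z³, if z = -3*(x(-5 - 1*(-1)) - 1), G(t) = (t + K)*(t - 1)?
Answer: 46656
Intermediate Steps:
K = -2 (K = 3 - 5 = -2)
G(t) = (-1 + t)*(-2 + t) (G(t) = (t - 2)*(t - 1) = (-2 + t)*(-1 + t) = (-1 + t)*(-2 + t))
u(O) = 11 - O² + 3*O (u(O) = 8 - ((2 + O² - 3*O) - 5) = 8 - (-3 + O² - 3*O) = 8 + (3 - O² + 3*O) = 11 - O² + 3*O)
x(E) = -7 + E (x(E) = E - (11 - 1*(-1)² + 3*(-1)) = E - (11 - 1*1 - 3) = E - (11 - 1 - 3) = E - 1*7 = E - 7 = -7 + E)
z = 36 (z = -3*((-7 + (-5 - 1*(-1))) - 1) = -3*((-7 + (-5 + 1)) - 1) = -3*((-7 - 4) - 1) = -3*(-11 - 1) = -3*(-12) = 36)
z³ = 36³ = 46656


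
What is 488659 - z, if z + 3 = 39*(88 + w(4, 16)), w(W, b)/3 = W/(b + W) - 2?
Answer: 2427203/5 ≈ 4.8544e+5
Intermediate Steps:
w(W, b) = -6 + 3*W/(W + b) (w(W, b) = 3*(W/(b + W) - 2) = 3*(W/(W + b) - 2) = 3*(-2 + W/(W + b)) = -6 + 3*W/(W + b))
z = 16092/5 (z = -3 + 39*(88 + 3*(-1*4 - 2*16)/(4 + 16)) = -3 + 39*(88 + 3*(-4 - 32)/20) = -3 + 39*(88 + 3*(1/20)*(-36)) = -3 + 39*(88 - 27/5) = -3 + 39*(413/5) = -3 + 16107/5 = 16092/5 ≈ 3218.4)
488659 - z = 488659 - 1*16092/5 = 488659 - 16092/5 = 2427203/5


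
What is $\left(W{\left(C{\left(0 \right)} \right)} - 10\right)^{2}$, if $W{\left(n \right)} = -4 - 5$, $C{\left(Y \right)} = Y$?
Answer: $361$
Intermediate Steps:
$W{\left(n \right)} = -9$
$\left(W{\left(C{\left(0 \right)} \right)} - 10\right)^{2} = \left(-9 - 10\right)^{2} = \left(-19\right)^{2} = 361$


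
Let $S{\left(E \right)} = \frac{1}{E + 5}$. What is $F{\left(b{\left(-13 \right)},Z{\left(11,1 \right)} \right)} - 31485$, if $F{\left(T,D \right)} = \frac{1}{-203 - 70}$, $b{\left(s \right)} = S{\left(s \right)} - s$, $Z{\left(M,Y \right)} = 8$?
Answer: $- \frac{8595406}{273} \approx -31485.0$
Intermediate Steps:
$S{\left(E \right)} = \frac{1}{5 + E}$
$b{\left(s \right)} = \frac{1}{5 + s} - s$
$F{\left(T,D \right)} = - \frac{1}{273}$ ($F{\left(T,D \right)} = \frac{1}{-273} = - \frac{1}{273}$)
$F{\left(b{\left(-13 \right)},Z{\left(11,1 \right)} \right)} - 31485 = - \frac{1}{273} - 31485 = - \frac{8595406}{273}$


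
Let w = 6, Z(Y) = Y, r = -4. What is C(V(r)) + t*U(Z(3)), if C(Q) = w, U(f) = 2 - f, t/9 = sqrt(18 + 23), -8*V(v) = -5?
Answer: 6 - 9*sqrt(41) ≈ -51.628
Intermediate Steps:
V(v) = 5/8 (V(v) = -1/8*(-5) = 5/8)
t = 9*sqrt(41) (t = 9*sqrt(18 + 23) = 9*sqrt(41) ≈ 57.628)
C(Q) = 6
C(V(r)) + t*U(Z(3)) = 6 + (9*sqrt(41))*(2 - 1*3) = 6 + (9*sqrt(41))*(2 - 3) = 6 + (9*sqrt(41))*(-1) = 6 - 9*sqrt(41)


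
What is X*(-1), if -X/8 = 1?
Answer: 8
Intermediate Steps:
X = -8 (X = -8*1 = -8)
X*(-1) = -8*(-1) = 8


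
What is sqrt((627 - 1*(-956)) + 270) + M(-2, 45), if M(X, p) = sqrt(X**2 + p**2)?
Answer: sqrt(1853) + sqrt(2029) ≈ 88.091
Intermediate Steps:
sqrt((627 - 1*(-956)) + 270) + M(-2, 45) = sqrt((627 - 1*(-956)) + 270) + sqrt((-2)**2 + 45**2) = sqrt((627 + 956) + 270) + sqrt(4 + 2025) = sqrt(1583 + 270) + sqrt(2029) = sqrt(1853) + sqrt(2029)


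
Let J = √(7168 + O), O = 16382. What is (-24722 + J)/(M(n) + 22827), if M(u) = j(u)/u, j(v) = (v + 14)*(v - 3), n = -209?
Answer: -5166898/4729503 + 1045*√942/4729503 ≈ -1.0857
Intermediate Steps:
J = 5*√942 (J = √(7168 + 16382) = √23550 = 5*√942 ≈ 153.46)
j(v) = (-3 + v)*(14 + v) (j(v) = (14 + v)*(-3 + v) = (-3 + v)*(14 + v))
M(u) = (-42 + u² + 11*u)/u
(-24722 + J)/(M(n) + 22827) = (-24722 + 5*√942)/((11 - 209 - 42/(-209)) + 22827) = (-24722 + 5*√942)/((11 - 209 - 42*(-1/209)) + 22827) = (-24722 + 5*√942)/((11 - 209 + 42/209) + 22827) = (-24722 + 5*√942)/(-41340/209 + 22827) = (-24722 + 5*√942)/(4729503/209) = (-24722 + 5*√942)*(209/4729503) = -5166898/4729503 + 1045*√942/4729503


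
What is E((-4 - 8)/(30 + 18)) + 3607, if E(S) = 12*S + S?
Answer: 14415/4 ≈ 3603.8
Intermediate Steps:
E(S) = 13*S
E((-4 - 8)/(30 + 18)) + 3607 = 13*((-4 - 8)/(30 + 18)) + 3607 = 13*(-12/48) + 3607 = 13*(-12*1/48) + 3607 = 13*(-1/4) + 3607 = -13/4 + 3607 = 14415/4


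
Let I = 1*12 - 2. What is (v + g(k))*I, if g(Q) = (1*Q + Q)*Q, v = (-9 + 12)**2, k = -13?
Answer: 3470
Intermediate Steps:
I = 10 (I = 12 - 2 = 10)
v = 9 (v = 3**2 = 9)
g(Q) = 2*Q**2 (g(Q) = (Q + Q)*Q = (2*Q)*Q = 2*Q**2)
(v + g(k))*I = (9 + 2*(-13)**2)*10 = (9 + 2*169)*10 = (9 + 338)*10 = 347*10 = 3470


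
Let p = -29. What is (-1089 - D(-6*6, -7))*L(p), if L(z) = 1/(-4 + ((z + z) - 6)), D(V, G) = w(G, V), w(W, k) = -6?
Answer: 1083/68 ≈ 15.926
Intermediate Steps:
D(V, G) = -6
L(z) = 1/(-10 + 2*z) (L(z) = 1/(-4 + (2*z - 6)) = 1/(-4 + (-6 + 2*z)) = 1/(-10 + 2*z))
(-1089 - D(-6*6, -7))*L(p) = (-1089 - 1*(-6))*(1/(2*(-5 - 29))) = (-1089 + 6)*((1/2)/(-34)) = -1083*(-1)/(2*34) = -1083*(-1/68) = 1083/68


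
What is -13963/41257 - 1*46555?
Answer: -1920733598/41257 ≈ -46555.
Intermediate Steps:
-13963/41257 - 1*46555 = -13963*1/41257 - 46555 = -13963/41257 - 46555 = -1920733598/41257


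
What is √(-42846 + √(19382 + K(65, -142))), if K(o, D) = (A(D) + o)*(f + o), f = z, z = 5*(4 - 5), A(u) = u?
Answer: √(-42846 + 11*√122) ≈ 206.7*I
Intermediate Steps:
z = -5 (z = 5*(-1) = -5)
f = -5
K(o, D) = (-5 + o)*(D + o) (K(o, D) = (D + o)*(-5 + o) = (-5 + o)*(D + o))
√(-42846 + √(19382 + K(65, -142))) = √(-42846 + √(19382 + (65² - 5*(-142) - 5*65 - 142*65))) = √(-42846 + √(19382 + (4225 + 710 - 325 - 9230))) = √(-42846 + √(19382 - 4620)) = √(-42846 + √14762) = √(-42846 + 11*√122)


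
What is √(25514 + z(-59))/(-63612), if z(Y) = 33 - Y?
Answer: -√25606/63612 ≈ -0.0025155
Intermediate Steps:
√(25514 + z(-59))/(-63612) = √(25514 + (33 - 1*(-59)))/(-63612) = √(25514 + (33 + 59))*(-1/63612) = √(25514 + 92)*(-1/63612) = √25606*(-1/63612) = -√25606/63612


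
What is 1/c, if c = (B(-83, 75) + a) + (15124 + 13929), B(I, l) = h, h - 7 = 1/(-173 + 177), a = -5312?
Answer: 4/94993 ≈ 4.2108e-5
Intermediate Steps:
h = 29/4 (h = 7 + 1/(-173 + 177) = 7 + 1/4 = 29/4 ≈ 7.2500)
B(I, l) = 29/4
c = 94993/4 (c = (29/4 - 5312) + (15124 + 13929) = -21219/4 + 29053 = 94993/4 ≈ 23748.)
1/c = 1/(94993/4) = 4/94993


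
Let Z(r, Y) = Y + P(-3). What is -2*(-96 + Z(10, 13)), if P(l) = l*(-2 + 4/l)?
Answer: 146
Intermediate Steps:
Z(r, Y) = 10 + Y (Z(r, Y) = Y + (4 - 2*(-3)) = Y + (4 + 6) = Y + 10 = 10 + Y)
-2*(-96 + Z(10, 13)) = -2*(-96 + (10 + 13)) = -2*(-96 + 23) = -2*(-73) = 146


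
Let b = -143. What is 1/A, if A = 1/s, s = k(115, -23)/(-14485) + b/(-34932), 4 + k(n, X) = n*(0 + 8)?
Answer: -29926357/505990020 ≈ -0.059144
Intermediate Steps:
k(n, X) = -4 + 8*n (k(n, X) = -4 + n*(0 + 8) = -4 + n*8 = -4 + 8*n)
s = -29926357/505990020 (s = (-4 + 8*115)/(-14485) - 143/(-34932) = (-4 + 920)*(-1/14485) - 143*(-1/34932) = 916*(-1/14485) + 143/34932 = -916/14485 + 143/34932 = -29926357/505990020 ≈ -0.059144)
A = -505990020/29926357 (A = 1/(-29926357/505990020) = -505990020/29926357 ≈ -16.908)
1/A = 1/(-505990020/29926357) = -29926357/505990020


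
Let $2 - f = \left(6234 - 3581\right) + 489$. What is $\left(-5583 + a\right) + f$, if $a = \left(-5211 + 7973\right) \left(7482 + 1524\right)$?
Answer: $24865849$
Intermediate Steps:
$a = 24874572$ ($a = 2762 \cdot 9006 = 24874572$)
$f = -3140$ ($f = 2 - \left(\left(6234 - 3581\right) + 489\right) = 2 - \left(2653 + 489\right) = 2 - 3142 = -3140$)
$\left(-5583 + a\right) + f = \left(-5583 + 24874572\right) - 3140 = 24868989 - 3140 = 24865849$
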